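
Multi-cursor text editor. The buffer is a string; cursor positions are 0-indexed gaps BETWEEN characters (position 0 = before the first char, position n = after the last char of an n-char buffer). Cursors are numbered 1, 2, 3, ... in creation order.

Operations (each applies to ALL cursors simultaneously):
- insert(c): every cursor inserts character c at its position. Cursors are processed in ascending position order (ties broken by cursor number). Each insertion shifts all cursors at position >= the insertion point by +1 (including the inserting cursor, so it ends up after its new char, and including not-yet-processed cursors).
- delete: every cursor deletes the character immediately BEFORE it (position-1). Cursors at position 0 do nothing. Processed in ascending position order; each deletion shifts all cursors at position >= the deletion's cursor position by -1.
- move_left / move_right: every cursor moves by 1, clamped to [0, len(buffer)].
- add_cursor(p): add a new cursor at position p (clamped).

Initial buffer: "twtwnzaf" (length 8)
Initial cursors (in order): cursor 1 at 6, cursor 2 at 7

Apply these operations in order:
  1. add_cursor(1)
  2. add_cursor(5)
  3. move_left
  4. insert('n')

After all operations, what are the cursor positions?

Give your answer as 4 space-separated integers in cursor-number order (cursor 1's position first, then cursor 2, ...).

Answer: 8 10 1 6

Derivation:
After op 1 (add_cursor(1)): buffer="twtwnzaf" (len 8), cursors c3@1 c1@6 c2@7, authorship ........
After op 2 (add_cursor(5)): buffer="twtwnzaf" (len 8), cursors c3@1 c4@5 c1@6 c2@7, authorship ........
After op 3 (move_left): buffer="twtwnzaf" (len 8), cursors c3@0 c4@4 c1@5 c2@6, authorship ........
After op 4 (insert('n')): buffer="ntwtwnnnznaf" (len 12), cursors c3@1 c4@6 c1@8 c2@10, authorship 3....4.1.2..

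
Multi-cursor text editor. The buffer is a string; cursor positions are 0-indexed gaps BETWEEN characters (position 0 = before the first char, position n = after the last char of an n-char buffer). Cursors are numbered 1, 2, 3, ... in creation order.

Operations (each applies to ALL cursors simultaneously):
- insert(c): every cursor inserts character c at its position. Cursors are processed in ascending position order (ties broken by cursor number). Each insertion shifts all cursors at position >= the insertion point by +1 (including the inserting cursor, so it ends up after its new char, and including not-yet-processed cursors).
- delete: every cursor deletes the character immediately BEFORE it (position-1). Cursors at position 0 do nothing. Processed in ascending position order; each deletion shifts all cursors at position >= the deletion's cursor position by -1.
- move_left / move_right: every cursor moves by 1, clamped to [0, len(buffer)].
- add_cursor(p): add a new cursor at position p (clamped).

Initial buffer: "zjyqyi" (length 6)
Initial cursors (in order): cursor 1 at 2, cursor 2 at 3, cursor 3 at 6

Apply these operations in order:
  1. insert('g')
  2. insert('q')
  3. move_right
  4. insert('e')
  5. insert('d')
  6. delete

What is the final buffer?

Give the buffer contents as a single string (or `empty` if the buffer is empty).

Answer: zjgqyegqqeyigqe

Derivation:
After op 1 (insert('g')): buffer="zjgygqyig" (len 9), cursors c1@3 c2@5 c3@9, authorship ..1.2...3
After op 2 (insert('q')): buffer="zjgqygqqyigq" (len 12), cursors c1@4 c2@7 c3@12, authorship ..11.22...33
After op 3 (move_right): buffer="zjgqygqqyigq" (len 12), cursors c1@5 c2@8 c3@12, authorship ..11.22...33
After op 4 (insert('e')): buffer="zjgqyegqqeyigqe" (len 15), cursors c1@6 c2@10 c3@15, authorship ..11.122.2..333
After op 5 (insert('d')): buffer="zjgqyedgqqedyigqed" (len 18), cursors c1@7 c2@12 c3@18, authorship ..11.1122.22..3333
After op 6 (delete): buffer="zjgqyegqqeyigqe" (len 15), cursors c1@6 c2@10 c3@15, authorship ..11.122.2..333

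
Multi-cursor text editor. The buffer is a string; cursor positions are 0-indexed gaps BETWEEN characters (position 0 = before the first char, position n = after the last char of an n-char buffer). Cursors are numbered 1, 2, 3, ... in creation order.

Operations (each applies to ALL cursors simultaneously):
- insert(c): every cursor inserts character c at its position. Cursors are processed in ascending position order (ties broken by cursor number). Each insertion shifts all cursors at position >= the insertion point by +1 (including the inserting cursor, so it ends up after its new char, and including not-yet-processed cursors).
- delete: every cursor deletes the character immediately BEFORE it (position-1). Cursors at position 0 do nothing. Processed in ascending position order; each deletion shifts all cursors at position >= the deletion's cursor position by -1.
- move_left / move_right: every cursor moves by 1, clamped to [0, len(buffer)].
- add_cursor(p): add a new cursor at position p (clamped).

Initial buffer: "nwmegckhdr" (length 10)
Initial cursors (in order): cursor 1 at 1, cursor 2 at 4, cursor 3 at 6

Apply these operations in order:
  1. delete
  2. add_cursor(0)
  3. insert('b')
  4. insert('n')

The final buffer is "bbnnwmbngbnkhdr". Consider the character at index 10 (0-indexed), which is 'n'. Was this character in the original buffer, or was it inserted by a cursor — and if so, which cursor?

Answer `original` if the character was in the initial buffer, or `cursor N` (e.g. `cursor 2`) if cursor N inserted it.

Answer: cursor 3

Derivation:
After op 1 (delete): buffer="wmgkhdr" (len 7), cursors c1@0 c2@2 c3@3, authorship .......
After op 2 (add_cursor(0)): buffer="wmgkhdr" (len 7), cursors c1@0 c4@0 c2@2 c3@3, authorship .......
After op 3 (insert('b')): buffer="bbwmbgbkhdr" (len 11), cursors c1@2 c4@2 c2@5 c3@7, authorship 14..2.3....
After op 4 (insert('n')): buffer="bbnnwmbngbnkhdr" (len 15), cursors c1@4 c4@4 c2@8 c3@11, authorship 1414..22.33....
Authorship (.=original, N=cursor N): 1 4 1 4 . . 2 2 . 3 3 . . . .
Index 10: author = 3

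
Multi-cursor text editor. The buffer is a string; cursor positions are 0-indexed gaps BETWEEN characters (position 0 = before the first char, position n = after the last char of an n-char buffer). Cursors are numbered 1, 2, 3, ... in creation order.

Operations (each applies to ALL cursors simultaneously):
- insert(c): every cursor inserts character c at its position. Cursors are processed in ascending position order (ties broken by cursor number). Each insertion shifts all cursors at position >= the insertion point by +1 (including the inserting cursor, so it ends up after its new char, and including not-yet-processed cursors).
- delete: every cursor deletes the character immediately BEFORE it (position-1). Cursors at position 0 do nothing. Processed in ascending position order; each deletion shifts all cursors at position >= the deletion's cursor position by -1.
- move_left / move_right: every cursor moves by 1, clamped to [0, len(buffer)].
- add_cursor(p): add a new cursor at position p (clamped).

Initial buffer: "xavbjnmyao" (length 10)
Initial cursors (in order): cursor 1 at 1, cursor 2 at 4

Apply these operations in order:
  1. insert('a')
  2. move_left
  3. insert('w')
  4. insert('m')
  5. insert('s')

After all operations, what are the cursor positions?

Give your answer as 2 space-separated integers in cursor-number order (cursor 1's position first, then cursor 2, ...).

After op 1 (insert('a')): buffer="xaavbajnmyao" (len 12), cursors c1@2 c2@6, authorship .1...2......
After op 2 (move_left): buffer="xaavbajnmyao" (len 12), cursors c1@1 c2@5, authorship .1...2......
After op 3 (insert('w')): buffer="xwaavbwajnmyao" (len 14), cursors c1@2 c2@7, authorship .11...22......
After op 4 (insert('m')): buffer="xwmaavbwmajnmyao" (len 16), cursors c1@3 c2@9, authorship .111...222......
After op 5 (insert('s')): buffer="xwmsaavbwmsajnmyao" (len 18), cursors c1@4 c2@11, authorship .1111...2222......

Answer: 4 11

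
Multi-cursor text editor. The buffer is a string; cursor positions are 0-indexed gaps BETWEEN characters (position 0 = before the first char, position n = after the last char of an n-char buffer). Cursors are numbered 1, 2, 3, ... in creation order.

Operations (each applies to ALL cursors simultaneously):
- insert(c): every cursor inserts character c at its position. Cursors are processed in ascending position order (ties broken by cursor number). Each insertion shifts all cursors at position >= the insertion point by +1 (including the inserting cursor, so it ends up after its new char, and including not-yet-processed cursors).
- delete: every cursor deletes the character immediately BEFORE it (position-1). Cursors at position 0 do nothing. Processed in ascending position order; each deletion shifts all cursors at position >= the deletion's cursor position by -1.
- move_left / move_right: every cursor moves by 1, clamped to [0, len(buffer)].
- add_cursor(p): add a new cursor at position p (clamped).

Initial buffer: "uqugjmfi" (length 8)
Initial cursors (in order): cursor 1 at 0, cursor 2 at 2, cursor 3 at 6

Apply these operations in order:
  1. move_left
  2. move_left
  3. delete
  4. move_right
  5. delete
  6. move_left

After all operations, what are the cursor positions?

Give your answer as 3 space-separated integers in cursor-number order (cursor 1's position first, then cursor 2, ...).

Answer: 0 0 1

Derivation:
After op 1 (move_left): buffer="uqugjmfi" (len 8), cursors c1@0 c2@1 c3@5, authorship ........
After op 2 (move_left): buffer="uqugjmfi" (len 8), cursors c1@0 c2@0 c3@4, authorship ........
After op 3 (delete): buffer="uqujmfi" (len 7), cursors c1@0 c2@0 c3@3, authorship .......
After op 4 (move_right): buffer="uqujmfi" (len 7), cursors c1@1 c2@1 c3@4, authorship .......
After op 5 (delete): buffer="qumfi" (len 5), cursors c1@0 c2@0 c3@2, authorship .....
After op 6 (move_left): buffer="qumfi" (len 5), cursors c1@0 c2@0 c3@1, authorship .....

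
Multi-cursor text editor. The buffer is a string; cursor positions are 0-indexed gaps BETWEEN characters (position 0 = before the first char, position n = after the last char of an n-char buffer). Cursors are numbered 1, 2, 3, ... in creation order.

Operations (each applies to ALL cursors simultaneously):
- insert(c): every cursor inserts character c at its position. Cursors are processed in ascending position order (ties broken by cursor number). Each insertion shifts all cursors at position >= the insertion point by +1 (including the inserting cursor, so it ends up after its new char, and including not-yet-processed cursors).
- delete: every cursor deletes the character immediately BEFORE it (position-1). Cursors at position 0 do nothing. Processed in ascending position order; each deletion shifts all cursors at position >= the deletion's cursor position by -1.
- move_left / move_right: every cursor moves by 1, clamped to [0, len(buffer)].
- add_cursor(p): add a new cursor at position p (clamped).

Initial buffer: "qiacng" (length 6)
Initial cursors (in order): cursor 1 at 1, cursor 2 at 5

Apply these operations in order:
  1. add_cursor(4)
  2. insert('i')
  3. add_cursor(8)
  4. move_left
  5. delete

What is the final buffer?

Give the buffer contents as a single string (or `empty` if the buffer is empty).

After op 1 (add_cursor(4)): buffer="qiacng" (len 6), cursors c1@1 c3@4 c2@5, authorship ......
After op 2 (insert('i')): buffer="qiiacinig" (len 9), cursors c1@2 c3@6 c2@8, authorship .1...3.2.
After op 3 (add_cursor(8)): buffer="qiiacinig" (len 9), cursors c1@2 c3@6 c2@8 c4@8, authorship .1...3.2.
After op 4 (move_left): buffer="qiiacinig" (len 9), cursors c1@1 c3@5 c2@7 c4@7, authorship .1...3.2.
After op 5 (delete): buffer="iiaig" (len 5), cursors c1@0 c2@3 c3@3 c4@3, authorship 1..2.

Answer: iiaig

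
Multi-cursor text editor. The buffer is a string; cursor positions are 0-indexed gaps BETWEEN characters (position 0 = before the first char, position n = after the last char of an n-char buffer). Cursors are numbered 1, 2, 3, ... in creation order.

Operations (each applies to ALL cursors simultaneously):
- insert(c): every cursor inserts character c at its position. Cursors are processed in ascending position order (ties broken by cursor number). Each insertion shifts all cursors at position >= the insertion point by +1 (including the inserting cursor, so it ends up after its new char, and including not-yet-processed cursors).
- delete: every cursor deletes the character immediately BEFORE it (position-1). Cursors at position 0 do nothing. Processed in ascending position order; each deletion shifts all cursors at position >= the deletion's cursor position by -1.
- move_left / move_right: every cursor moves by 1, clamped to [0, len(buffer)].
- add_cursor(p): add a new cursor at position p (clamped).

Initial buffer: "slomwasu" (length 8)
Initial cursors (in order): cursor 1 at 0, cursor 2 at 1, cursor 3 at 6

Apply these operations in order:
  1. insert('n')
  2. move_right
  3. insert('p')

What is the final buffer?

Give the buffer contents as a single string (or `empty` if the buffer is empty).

Answer: nspnlpomwanspu

Derivation:
After op 1 (insert('n')): buffer="nsnlomwansu" (len 11), cursors c1@1 c2@3 c3@9, authorship 1.2.....3..
After op 2 (move_right): buffer="nsnlomwansu" (len 11), cursors c1@2 c2@4 c3@10, authorship 1.2.....3..
After op 3 (insert('p')): buffer="nspnlpomwanspu" (len 14), cursors c1@3 c2@6 c3@13, authorship 1.12.2....3.3.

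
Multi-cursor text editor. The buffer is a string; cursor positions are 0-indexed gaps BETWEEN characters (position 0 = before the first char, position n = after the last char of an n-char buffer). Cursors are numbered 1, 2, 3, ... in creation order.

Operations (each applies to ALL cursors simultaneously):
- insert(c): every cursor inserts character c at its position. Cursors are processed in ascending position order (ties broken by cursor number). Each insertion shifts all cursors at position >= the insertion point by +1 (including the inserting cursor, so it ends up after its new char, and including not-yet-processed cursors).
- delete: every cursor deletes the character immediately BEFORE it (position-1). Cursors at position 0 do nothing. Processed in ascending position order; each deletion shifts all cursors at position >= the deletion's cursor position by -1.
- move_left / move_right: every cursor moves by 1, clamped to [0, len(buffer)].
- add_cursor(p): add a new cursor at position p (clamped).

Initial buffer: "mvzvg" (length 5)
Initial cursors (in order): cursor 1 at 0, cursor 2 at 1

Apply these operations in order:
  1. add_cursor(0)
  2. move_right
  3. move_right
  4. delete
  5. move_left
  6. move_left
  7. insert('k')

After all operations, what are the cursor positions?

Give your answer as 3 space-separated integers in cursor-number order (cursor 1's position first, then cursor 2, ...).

Answer: 3 3 3

Derivation:
After op 1 (add_cursor(0)): buffer="mvzvg" (len 5), cursors c1@0 c3@0 c2@1, authorship .....
After op 2 (move_right): buffer="mvzvg" (len 5), cursors c1@1 c3@1 c2@2, authorship .....
After op 3 (move_right): buffer="mvzvg" (len 5), cursors c1@2 c3@2 c2@3, authorship .....
After op 4 (delete): buffer="vg" (len 2), cursors c1@0 c2@0 c3@0, authorship ..
After op 5 (move_left): buffer="vg" (len 2), cursors c1@0 c2@0 c3@0, authorship ..
After op 6 (move_left): buffer="vg" (len 2), cursors c1@0 c2@0 c3@0, authorship ..
After op 7 (insert('k')): buffer="kkkvg" (len 5), cursors c1@3 c2@3 c3@3, authorship 123..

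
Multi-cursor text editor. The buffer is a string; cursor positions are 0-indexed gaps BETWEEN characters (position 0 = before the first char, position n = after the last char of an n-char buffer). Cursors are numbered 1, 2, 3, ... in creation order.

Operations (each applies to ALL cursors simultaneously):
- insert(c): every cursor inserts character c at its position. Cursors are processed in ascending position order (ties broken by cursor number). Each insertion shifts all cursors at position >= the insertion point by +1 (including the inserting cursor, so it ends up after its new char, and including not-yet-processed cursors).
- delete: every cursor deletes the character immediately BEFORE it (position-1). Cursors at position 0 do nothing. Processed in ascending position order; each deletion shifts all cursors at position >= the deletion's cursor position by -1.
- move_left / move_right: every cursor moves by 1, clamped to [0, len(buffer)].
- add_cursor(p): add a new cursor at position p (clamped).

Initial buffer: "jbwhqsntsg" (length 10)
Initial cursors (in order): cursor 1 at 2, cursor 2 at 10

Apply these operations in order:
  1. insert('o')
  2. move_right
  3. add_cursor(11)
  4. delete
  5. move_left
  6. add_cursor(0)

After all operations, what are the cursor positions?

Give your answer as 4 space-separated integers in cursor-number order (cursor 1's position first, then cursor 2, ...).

Answer: 2 8 8 0

Derivation:
After op 1 (insert('o')): buffer="jbowhqsntsgo" (len 12), cursors c1@3 c2@12, authorship ..1........2
After op 2 (move_right): buffer="jbowhqsntsgo" (len 12), cursors c1@4 c2@12, authorship ..1........2
After op 3 (add_cursor(11)): buffer="jbowhqsntsgo" (len 12), cursors c1@4 c3@11 c2@12, authorship ..1........2
After op 4 (delete): buffer="jbohqsnts" (len 9), cursors c1@3 c2@9 c3@9, authorship ..1......
After op 5 (move_left): buffer="jbohqsnts" (len 9), cursors c1@2 c2@8 c3@8, authorship ..1......
After op 6 (add_cursor(0)): buffer="jbohqsnts" (len 9), cursors c4@0 c1@2 c2@8 c3@8, authorship ..1......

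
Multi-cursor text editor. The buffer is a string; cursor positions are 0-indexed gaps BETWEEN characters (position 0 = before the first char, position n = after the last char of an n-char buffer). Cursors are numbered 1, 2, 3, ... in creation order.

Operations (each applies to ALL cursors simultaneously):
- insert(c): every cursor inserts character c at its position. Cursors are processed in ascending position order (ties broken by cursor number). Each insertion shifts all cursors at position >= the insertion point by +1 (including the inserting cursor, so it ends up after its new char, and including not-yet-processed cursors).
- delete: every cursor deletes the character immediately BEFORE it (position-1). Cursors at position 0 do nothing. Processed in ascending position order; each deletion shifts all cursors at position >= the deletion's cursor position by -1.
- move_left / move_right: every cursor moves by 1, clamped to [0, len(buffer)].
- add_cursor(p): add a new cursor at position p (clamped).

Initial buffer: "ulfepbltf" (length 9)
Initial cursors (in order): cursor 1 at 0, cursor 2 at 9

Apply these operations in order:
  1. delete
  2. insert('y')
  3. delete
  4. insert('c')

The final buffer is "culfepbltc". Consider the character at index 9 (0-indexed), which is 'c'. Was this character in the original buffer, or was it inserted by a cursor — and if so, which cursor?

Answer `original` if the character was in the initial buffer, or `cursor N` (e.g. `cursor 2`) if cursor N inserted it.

Answer: cursor 2

Derivation:
After op 1 (delete): buffer="ulfepblt" (len 8), cursors c1@0 c2@8, authorship ........
After op 2 (insert('y')): buffer="yulfepblty" (len 10), cursors c1@1 c2@10, authorship 1........2
After op 3 (delete): buffer="ulfepblt" (len 8), cursors c1@0 c2@8, authorship ........
After op 4 (insert('c')): buffer="culfepbltc" (len 10), cursors c1@1 c2@10, authorship 1........2
Authorship (.=original, N=cursor N): 1 . . . . . . . . 2
Index 9: author = 2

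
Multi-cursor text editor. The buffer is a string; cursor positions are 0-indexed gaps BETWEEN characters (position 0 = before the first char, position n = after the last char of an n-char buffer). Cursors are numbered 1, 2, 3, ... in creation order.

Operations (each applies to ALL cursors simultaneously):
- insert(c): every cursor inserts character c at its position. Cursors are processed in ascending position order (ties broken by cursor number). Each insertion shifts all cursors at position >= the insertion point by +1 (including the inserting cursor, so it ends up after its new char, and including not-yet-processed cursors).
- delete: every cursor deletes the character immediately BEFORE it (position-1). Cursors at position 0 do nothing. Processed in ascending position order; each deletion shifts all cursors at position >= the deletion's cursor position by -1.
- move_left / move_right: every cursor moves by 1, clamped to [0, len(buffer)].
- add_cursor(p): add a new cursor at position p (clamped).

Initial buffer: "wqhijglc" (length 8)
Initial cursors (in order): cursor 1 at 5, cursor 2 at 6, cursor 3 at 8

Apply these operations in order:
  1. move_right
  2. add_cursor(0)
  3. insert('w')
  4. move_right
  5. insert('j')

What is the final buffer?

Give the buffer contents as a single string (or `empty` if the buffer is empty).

Answer: wwjqhijgwljwcjwj

Derivation:
After op 1 (move_right): buffer="wqhijglc" (len 8), cursors c1@6 c2@7 c3@8, authorship ........
After op 2 (add_cursor(0)): buffer="wqhijglc" (len 8), cursors c4@0 c1@6 c2@7 c3@8, authorship ........
After op 3 (insert('w')): buffer="wwqhijgwlwcw" (len 12), cursors c4@1 c1@8 c2@10 c3@12, authorship 4......1.2.3
After op 4 (move_right): buffer="wwqhijgwlwcw" (len 12), cursors c4@2 c1@9 c2@11 c3@12, authorship 4......1.2.3
After op 5 (insert('j')): buffer="wwjqhijgwljwcjwj" (len 16), cursors c4@3 c1@11 c2@14 c3@16, authorship 4.4.....1.12.233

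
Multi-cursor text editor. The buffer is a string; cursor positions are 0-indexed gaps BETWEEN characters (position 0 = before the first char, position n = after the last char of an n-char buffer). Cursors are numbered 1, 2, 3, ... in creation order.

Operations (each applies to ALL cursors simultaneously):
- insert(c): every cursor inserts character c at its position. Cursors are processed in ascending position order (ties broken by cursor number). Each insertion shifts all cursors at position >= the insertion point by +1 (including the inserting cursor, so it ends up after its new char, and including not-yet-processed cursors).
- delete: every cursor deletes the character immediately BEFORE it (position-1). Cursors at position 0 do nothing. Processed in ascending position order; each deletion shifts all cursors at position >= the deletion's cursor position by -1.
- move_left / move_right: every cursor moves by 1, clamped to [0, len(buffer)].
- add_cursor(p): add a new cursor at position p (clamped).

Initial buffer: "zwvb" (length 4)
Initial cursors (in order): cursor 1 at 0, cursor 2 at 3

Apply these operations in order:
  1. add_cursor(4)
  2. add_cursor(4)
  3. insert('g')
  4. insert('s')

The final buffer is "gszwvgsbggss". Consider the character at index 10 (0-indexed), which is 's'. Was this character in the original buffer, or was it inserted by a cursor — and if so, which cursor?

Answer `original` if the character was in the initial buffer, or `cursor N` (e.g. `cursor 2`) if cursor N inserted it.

Answer: cursor 3

Derivation:
After op 1 (add_cursor(4)): buffer="zwvb" (len 4), cursors c1@0 c2@3 c3@4, authorship ....
After op 2 (add_cursor(4)): buffer="zwvb" (len 4), cursors c1@0 c2@3 c3@4 c4@4, authorship ....
After op 3 (insert('g')): buffer="gzwvgbgg" (len 8), cursors c1@1 c2@5 c3@8 c4@8, authorship 1...2.34
After op 4 (insert('s')): buffer="gszwvgsbggss" (len 12), cursors c1@2 c2@7 c3@12 c4@12, authorship 11...22.3434
Authorship (.=original, N=cursor N): 1 1 . . . 2 2 . 3 4 3 4
Index 10: author = 3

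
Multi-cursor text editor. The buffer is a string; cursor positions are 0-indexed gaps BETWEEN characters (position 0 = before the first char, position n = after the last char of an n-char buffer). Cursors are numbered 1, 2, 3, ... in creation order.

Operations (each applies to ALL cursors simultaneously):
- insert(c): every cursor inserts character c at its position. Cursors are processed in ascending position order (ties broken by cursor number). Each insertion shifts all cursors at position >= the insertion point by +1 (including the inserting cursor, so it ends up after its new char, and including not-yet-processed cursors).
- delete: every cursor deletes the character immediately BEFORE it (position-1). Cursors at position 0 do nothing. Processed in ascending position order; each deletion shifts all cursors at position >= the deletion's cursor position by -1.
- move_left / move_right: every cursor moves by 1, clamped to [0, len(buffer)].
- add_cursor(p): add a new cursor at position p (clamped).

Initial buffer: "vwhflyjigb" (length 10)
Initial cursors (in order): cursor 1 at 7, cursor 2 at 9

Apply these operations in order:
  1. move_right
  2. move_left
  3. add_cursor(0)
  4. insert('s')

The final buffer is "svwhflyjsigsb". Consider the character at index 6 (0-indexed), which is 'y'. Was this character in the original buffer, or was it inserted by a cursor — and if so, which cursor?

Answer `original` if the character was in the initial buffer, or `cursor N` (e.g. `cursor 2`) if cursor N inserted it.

Answer: original

Derivation:
After op 1 (move_right): buffer="vwhflyjigb" (len 10), cursors c1@8 c2@10, authorship ..........
After op 2 (move_left): buffer="vwhflyjigb" (len 10), cursors c1@7 c2@9, authorship ..........
After op 3 (add_cursor(0)): buffer="vwhflyjigb" (len 10), cursors c3@0 c1@7 c2@9, authorship ..........
After op 4 (insert('s')): buffer="svwhflyjsigsb" (len 13), cursors c3@1 c1@9 c2@12, authorship 3.......1..2.
Authorship (.=original, N=cursor N): 3 . . . . . . . 1 . . 2 .
Index 6: author = original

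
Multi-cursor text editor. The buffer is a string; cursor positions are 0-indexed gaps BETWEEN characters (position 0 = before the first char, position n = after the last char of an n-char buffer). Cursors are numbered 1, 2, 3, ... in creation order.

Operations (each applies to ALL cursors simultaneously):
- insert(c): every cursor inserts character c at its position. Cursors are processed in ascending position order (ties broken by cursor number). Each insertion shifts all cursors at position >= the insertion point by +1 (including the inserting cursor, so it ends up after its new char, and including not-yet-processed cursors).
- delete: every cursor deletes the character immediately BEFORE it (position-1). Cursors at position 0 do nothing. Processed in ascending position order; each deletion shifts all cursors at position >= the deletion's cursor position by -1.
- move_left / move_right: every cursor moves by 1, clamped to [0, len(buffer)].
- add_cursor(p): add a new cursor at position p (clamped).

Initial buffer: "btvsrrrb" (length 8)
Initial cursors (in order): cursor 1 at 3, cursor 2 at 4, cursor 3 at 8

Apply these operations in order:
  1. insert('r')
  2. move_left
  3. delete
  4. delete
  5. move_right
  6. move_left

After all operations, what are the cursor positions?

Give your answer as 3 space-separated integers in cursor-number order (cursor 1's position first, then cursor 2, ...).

Answer: 1 1 4

Derivation:
After op 1 (insert('r')): buffer="btvrsrrrrbr" (len 11), cursors c1@4 c2@6 c3@11, authorship ...1.2....3
After op 2 (move_left): buffer="btvrsrrrrbr" (len 11), cursors c1@3 c2@5 c3@10, authorship ...1.2....3
After op 3 (delete): buffer="btrrrrrr" (len 8), cursors c1@2 c2@3 c3@7, authorship ..12...3
After op 4 (delete): buffer="brrrr" (len 5), cursors c1@1 c2@1 c3@4, authorship .2..3
After op 5 (move_right): buffer="brrrr" (len 5), cursors c1@2 c2@2 c3@5, authorship .2..3
After op 6 (move_left): buffer="brrrr" (len 5), cursors c1@1 c2@1 c3@4, authorship .2..3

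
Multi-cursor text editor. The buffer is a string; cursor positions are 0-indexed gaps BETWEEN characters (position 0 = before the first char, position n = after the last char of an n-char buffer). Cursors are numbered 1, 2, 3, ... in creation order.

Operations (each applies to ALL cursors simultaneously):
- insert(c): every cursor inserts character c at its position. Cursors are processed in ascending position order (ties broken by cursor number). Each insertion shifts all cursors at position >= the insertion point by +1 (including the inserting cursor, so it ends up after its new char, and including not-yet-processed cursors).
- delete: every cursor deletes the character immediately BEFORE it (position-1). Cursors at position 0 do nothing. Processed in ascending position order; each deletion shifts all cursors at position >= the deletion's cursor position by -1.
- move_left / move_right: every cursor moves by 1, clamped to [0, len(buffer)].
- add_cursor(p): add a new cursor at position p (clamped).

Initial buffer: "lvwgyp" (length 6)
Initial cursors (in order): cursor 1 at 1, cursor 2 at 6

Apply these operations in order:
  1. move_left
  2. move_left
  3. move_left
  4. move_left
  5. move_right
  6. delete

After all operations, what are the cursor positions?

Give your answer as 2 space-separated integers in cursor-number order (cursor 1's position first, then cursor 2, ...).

Answer: 0 1

Derivation:
After op 1 (move_left): buffer="lvwgyp" (len 6), cursors c1@0 c2@5, authorship ......
After op 2 (move_left): buffer="lvwgyp" (len 6), cursors c1@0 c2@4, authorship ......
After op 3 (move_left): buffer="lvwgyp" (len 6), cursors c1@0 c2@3, authorship ......
After op 4 (move_left): buffer="lvwgyp" (len 6), cursors c1@0 c2@2, authorship ......
After op 5 (move_right): buffer="lvwgyp" (len 6), cursors c1@1 c2@3, authorship ......
After op 6 (delete): buffer="vgyp" (len 4), cursors c1@0 c2@1, authorship ....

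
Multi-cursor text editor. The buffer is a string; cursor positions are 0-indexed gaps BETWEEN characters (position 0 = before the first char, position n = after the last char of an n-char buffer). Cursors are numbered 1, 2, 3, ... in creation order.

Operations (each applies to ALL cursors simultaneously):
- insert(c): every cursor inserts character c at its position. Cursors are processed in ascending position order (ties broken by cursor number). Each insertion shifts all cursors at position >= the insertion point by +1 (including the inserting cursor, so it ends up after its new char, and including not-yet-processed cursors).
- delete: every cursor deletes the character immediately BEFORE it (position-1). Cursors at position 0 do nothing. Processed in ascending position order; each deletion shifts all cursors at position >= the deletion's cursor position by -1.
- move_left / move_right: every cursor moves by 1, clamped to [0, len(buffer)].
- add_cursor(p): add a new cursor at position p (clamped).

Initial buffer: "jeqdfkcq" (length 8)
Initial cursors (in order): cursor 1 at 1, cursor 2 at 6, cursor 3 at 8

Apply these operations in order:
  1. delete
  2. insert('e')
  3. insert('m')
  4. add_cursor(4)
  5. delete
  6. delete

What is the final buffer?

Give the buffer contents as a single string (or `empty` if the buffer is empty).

Answer: dfc

Derivation:
After op 1 (delete): buffer="eqdfc" (len 5), cursors c1@0 c2@4 c3@5, authorship .....
After op 2 (insert('e')): buffer="eeqdfece" (len 8), cursors c1@1 c2@6 c3@8, authorship 1....2.3
After op 3 (insert('m')): buffer="emeqdfemcem" (len 11), cursors c1@2 c2@8 c3@11, authorship 11....22.33
After op 4 (add_cursor(4)): buffer="emeqdfemcem" (len 11), cursors c1@2 c4@4 c2@8 c3@11, authorship 11....22.33
After op 5 (delete): buffer="eedfece" (len 7), cursors c1@1 c4@2 c2@5 c3@7, authorship 1...2.3
After op 6 (delete): buffer="dfc" (len 3), cursors c1@0 c4@0 c2@2 c3@3, authorship ...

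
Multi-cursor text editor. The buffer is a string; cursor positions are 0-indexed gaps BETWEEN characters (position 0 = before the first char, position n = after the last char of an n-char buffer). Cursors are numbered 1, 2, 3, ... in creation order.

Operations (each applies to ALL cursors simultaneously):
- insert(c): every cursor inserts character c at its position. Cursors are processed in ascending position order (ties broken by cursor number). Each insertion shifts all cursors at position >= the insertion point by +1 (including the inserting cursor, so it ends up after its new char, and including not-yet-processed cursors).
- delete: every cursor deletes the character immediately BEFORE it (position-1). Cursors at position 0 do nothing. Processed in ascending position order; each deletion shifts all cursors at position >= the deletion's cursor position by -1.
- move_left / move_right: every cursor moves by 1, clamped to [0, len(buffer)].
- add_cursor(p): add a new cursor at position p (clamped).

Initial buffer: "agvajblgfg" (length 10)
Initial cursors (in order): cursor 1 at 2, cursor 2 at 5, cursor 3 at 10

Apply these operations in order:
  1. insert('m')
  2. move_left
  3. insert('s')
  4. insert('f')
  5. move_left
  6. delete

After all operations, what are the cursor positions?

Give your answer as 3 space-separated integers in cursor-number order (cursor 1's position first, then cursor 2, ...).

After op 1 (insert('m')): buffer="agmvajmblgfgm" (len 13), cursors c1@3 c2@7 c3@13, authorship ..1...2.....3
After op 2 (move_left): buffer="agmvajmblgfgm" (len 13), cursors c1@2 c2@6 c3@12, authorship ..1...2.....3
After op 3 (insert('s')): buffer="agsmvajsmblgfgsm" (len 16), cursors c1@3 c2@8 c3@15, authorship ..11...22.....33
After op 4 (insert('f')): buffer="agsfmvajsfmblgfgsfm" (len 19), cursors c1@4 c2@10 c3@18, authorship ..111...222.....333
After op 5 (move_left): buffer="agsfmvajsfmblgfgsfm" (len 19), cursors c1@3 c2@9 c3@17, authorship ..111...222.....333
After op 6 (delete): buffer="agfmvajfmblgfgfm" (len 16), cursors c1@2 c2@7 c3@14, authorship ..11...22.....33

Answer: 2 7 14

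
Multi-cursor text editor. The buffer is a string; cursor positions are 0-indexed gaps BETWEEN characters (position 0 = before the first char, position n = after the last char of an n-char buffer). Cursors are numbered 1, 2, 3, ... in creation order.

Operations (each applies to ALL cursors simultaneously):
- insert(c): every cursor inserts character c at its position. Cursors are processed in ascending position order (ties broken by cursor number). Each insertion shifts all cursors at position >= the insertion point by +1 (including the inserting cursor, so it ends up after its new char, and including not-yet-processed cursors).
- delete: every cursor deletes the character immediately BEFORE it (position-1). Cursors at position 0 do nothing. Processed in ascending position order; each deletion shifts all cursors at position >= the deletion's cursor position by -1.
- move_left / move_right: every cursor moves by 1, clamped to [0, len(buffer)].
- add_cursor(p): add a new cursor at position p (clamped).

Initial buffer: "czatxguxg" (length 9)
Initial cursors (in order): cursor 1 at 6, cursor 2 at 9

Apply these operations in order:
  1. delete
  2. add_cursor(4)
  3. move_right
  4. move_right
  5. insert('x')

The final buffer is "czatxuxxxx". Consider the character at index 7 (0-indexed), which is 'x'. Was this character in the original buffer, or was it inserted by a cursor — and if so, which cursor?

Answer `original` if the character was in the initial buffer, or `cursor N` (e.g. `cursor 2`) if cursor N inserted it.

After op 1 (delete): buffer="czatxux" (len 7), cursors c1@5 c2@7, authorship .......
After op 2 (add_cursor(4)): buffer="czatxux" (len 7), cursors c3@4 c1@5 c2@7, authorship .......
After op 3 (move_right): buffer="czatxux" (len 7), cursors c3@5 c1@6 c2@7, authorship .......
After op 4 (move_right): buffer="czatxux" (len 7), cursors c3@6 c1@7 c2@7, authorship .......
After op 5 (insert('x')): buffer="czatxuxxxx" (len 10), cursors c3@7 c1@10 c2@10, authorship ......3.12
Authorship (.=original, N=cursor N): . . . . . . 3 . 1 2
Index 7: author = original

Answer: original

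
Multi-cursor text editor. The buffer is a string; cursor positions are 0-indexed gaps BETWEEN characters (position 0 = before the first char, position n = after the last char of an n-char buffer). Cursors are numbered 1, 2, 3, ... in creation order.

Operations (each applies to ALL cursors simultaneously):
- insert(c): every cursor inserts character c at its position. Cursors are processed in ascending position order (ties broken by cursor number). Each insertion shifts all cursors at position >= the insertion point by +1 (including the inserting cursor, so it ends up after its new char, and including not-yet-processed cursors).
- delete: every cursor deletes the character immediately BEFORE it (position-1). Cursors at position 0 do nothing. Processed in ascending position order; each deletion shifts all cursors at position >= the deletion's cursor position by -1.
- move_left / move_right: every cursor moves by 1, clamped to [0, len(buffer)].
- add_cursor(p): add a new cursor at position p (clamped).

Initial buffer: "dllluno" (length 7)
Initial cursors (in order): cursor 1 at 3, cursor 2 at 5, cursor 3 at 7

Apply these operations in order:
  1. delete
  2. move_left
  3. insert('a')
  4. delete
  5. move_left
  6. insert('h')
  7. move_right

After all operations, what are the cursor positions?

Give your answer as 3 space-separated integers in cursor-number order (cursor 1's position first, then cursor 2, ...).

After op 1 (delete): buffer="dlln" (len 4), cursors c1@2 c2@3 c3@4, authorship ....
After op 2 (move_left): buffer="dlln" (len 4), cursors c1@1 c2@2 c3@3, authorship ....
After op 3 (insert('a')): buffer="dalalan" (len 7), cursors c1@2 c2@4 c3@6, authorship .1.2.3.
After op 4 (delete): buffer="dlln" (len 4), cursors c1@1 c2@2 c3@3, authorship ....
After op 5 (move_left): buffer="dlln" (len 4), cursors c1@0 c2@1 c3@2, authorship ....
After op 6 (insert('h')): buffer="hdhlhln" (len 7), cursors c1@1 c2@3 c3@5, authorship 1.2.3..
After op 7 (move_right): buffer="hdhlhln" (len 7), cursors c1@2 c2@4 c3@6, authorship 1.2.3..

Answer: 2 4 6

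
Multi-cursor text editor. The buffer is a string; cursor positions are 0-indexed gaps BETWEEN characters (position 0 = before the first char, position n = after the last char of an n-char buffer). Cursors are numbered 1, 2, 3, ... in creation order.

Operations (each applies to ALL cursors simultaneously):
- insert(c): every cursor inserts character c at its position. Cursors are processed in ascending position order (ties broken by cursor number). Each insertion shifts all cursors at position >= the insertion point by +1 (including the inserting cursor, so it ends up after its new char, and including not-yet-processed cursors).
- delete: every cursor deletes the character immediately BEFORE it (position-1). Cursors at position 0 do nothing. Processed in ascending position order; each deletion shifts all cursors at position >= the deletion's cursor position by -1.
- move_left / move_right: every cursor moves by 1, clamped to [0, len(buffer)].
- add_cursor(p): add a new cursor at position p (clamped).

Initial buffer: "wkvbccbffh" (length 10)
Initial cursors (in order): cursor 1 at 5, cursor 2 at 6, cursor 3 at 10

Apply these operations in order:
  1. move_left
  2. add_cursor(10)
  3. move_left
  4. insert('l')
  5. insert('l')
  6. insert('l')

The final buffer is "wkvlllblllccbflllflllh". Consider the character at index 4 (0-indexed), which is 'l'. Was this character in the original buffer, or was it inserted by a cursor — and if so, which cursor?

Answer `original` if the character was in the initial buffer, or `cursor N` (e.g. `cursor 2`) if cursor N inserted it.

Answer: cursor 1

Derivation:
After op 1 (move_left): buffer="wkvbccbffh" (len 10), cursors c1@4 c2@5 c3@9, authorship ..........
After op 2 (add_cursor(10)): buffer="wkvbccbffh" (len 10), cursors c1@4 c2@5 c3@9 c4@10, authorship ..........
After op 3 (move_left): buffer="wkvbccbffh" (len 10), cursors c1@3 c2@4 c3@8 c4@9, authorship ..........
After op 4 (insert('l')): buffer="wkvlblccbflflh" (len 14), cursors c1@4 c2@6 c3@11 c4@13, authorship ...1.2....3.4.
After op 5 (insert('l')): buffer="wkvllbllccbfllfllh" (len 18), cursors c1@5 c2@8 c3@14 c4@17, authorship ...11.22....33.44.
After op 6 (insert('l')): buffer="wkvlllblllccbflllflllh" (len 22), cursors c1@6 c2@10 c3@17 c4@21, authorship ...111.222....333.444.
Authorship (.=original, N=cursor N): . . . 1 1 1 . 2 2 2 . . . . 3 3 3 . 4 4 4 .
Index 4: author = 1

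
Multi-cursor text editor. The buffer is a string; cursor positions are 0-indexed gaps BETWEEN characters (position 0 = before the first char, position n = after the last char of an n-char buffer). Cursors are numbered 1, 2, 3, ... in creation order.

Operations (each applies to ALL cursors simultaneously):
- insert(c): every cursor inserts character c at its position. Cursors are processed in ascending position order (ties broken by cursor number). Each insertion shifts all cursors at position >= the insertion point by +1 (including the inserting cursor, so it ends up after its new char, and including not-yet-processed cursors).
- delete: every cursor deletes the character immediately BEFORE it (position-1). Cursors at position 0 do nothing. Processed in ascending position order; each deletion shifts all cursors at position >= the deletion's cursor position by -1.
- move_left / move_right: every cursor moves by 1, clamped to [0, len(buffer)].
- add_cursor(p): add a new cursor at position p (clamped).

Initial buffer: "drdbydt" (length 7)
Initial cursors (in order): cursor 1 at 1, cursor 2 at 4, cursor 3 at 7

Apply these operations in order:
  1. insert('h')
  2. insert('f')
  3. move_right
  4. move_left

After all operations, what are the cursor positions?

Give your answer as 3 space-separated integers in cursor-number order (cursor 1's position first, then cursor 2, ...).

Answer: 3 8 12

Derivation:
After op 1 (insert('h')): buffer="dhrdbhydth" (len 10), cursors c1@2 c2@6 c3@10, authorship .1...2...3
After op 2 (insert('f')): buffer="dhfrdbhfydthf" (len 13), cursors c1@3 c2@8 c3@13, authorship .11...22...33
After op 3 (move_right): buffer="dhfrdbhfydthf" (len 13), cursors c1@4 c2@9 c3@13, authorship .11...22...33
After op 4 (move_left): buffer="dhfrdbhfydthf" (len 13), cursors c1@3 c2@8 c3@12, authorship .11...22...33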